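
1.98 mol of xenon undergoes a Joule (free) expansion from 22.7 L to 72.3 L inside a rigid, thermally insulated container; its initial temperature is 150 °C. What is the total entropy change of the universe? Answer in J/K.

ΔS_universe = 19.1 J/K

For an ideal gas in free expansion Q = 0 and W = 0, so T is unchanged.
Entropy is a state function; using a reversible isothermal path, ΔS_gas = nR ln(V₂/V₁) = 1.98 × 8.314 × ln(72.3/22.7) = 19.1 J/K.
The insulated surroundings exchange no heat, so ΔS_surr = 0 and ΔS_universe = ΔS_gas.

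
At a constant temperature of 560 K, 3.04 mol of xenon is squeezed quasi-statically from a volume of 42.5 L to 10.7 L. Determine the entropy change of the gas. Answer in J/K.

For an isothermal ideal gas ΔS_gas = nR ln(V₂/V₁) = 3.04 × 8.314 × ln(10.7/42.5) = -34.9 J/K.

ΔS_gas = -34.9 J/K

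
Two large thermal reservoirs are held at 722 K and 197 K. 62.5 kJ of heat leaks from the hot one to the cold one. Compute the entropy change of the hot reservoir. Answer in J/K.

ΔS_hot = -86.6 J/K

The hot reservoir loses heat Q, so ΔS_hot = −Q/T_H = −62500/722 = -86.6 J/K.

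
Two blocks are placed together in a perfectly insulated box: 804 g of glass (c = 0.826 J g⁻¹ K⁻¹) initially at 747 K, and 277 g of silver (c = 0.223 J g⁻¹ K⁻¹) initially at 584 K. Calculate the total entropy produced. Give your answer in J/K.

Energy balance: T_f = (m₁c₁T₁ + m₂c₂T₂)/(m₁c₁ + m₂c₂) = 733.13 K.
ΔS₁ = m₁c₁ ln(T_f/T₁) = 664.104 × ln(733.13/747) = -12.45 J/K.
ΔS₂ = m₂c₂ ln(T_f/T₂) = 61.771 × ln(733.13/584) = 14.05 J/K.
ΔS_total = -12.45 + 14.05 = 1.6 J/K.

ΔS_total = 1.6 J/K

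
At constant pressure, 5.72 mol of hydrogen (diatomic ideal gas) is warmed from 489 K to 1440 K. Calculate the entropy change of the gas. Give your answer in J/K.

At constant pressure, ΔS = nC_p ln(T₂/T₁) with C_p = 7R/2 = 29.1 J mol⁻¹ K⁻¹.
ΔS = 5.72 × 29.1 × ln(1440/489) = 180 J/K.

ΔS = 180 J/K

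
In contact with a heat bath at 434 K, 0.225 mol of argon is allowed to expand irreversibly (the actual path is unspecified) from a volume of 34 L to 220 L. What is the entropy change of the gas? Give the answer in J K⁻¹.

ΔS_gas = 3.49 J/K

Entropy is a state function, so ΔS_gas depends only on the end states.
For an isothermal ideal gas ΔS_gas = nR ln(V₂/V₁) = 0.225 × 8.314 × ln(220/34) = 3.49 J/K.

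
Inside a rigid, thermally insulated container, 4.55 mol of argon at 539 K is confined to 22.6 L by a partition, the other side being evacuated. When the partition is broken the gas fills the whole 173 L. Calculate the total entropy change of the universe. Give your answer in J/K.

ΔS_universe = 77 J/K

No heat is exchanged and no work is done, so the ideal-gas temperature stays constant.
Entropy is a state function; using a reversible isothermal path, ΔS_gas = nR ln(V₂/V₁) = 4.55 × 8.314 × ln(173/22.6) = 77 J/K.
The insulated surroundings exchange no heat, so ΔS_surr = 0 and ΔS_universe = ΔS_gas.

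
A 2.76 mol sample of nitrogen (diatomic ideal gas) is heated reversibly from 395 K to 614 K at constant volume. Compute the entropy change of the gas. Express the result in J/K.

At constant volume, ΔS = nC_V ln(T₂/T₁) with C_V = 5R/2 = 20.79 J mol⁻¹ K⁻¹.
ΔS = 2.76 × 20.79 × ln(614/395) = 25.3 J/K.

ΔS = 25.3 J/K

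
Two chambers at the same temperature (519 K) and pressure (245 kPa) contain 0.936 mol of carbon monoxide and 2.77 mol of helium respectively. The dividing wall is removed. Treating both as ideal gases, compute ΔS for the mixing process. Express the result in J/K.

Mole fractions: x_A = 0.936/3.71 = 0.253, x_B = 0.747.
ΔS_mix = −R(n_A ln x_A + n_B ln x_B) = −8.314 × (0.936 ln 0.253 + 2.77 ln 0.747) = 17.4 J/K.

ΔS_mix = 17.4 J/K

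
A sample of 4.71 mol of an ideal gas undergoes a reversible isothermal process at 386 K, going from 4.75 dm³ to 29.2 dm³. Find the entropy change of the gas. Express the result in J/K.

For an isothermal ideal gas ΔS_gas = nR ln(V₂/V₁) = 4.71 × 8.314 × ln(29.2/4.75) = 71.1 J/K.

ΔS_gas = 71.1 J/K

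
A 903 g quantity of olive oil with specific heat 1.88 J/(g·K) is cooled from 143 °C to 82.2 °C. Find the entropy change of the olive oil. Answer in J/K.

In kelvin: T₁ = 416.15 K, T₂ = 355.35 K. ΔS = ∫dQ_rev/T = m c ln(T₂/T₁) = 903 × 1.88 × ln(355.35/416.15) = -268 J/K.

ΔS = -268 J/K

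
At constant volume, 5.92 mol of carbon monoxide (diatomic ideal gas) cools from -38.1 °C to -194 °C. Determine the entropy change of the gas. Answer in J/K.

In kelvin: T₁ = 235.05 K, T₂ = 79.15 K. At constant volume, ΔS = nC_V ln(T₂/T₁) with C_V = 5R/2 = 20.79 J mol⁻¹ K⁻¹.
ΔS = 5.92 × 20.79 × ln(79.15/235.05) = -134 J/K.

ΔS = -134 J/K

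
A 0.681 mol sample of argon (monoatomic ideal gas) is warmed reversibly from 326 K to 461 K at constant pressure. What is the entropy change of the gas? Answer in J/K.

At constant pressure, ΔS = nC_p ln(T₂/T₁) with C_p = 5R/2 = 20.79 J mol⁻¹ K⁻¹.
ΔS = 0.681 × 20.79 × ln(461/326) = 4.9 J/K.

ΔS = 4.9 J/K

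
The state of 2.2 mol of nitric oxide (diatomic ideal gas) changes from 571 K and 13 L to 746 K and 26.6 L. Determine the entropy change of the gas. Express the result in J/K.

ΔS = 25.3 J/K

Entropy is a state function: ΔS = nC_V ln(T₂/T₁) + nR ln(V₂/V₁), with C_V = 5R/2 = 20.79 J mol⁻¹ K⁻¹ for a diatomic ideal gas.
ΔS = 2.2 × [20.79 × ln(746/571) + 8.314 × ln(26.6/13)] = 25.3 J/K.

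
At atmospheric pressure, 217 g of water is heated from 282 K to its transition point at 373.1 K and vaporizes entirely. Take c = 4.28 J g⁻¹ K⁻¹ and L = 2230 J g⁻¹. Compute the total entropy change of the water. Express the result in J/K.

ΔS = 1560 J/K

Warming step: ΔS₁ = m c ln(T_tr/T_i) = 217 × 4.28 × ln(373.1/282) = 260 J/K.
Phase change: ΔS₂ = +mL/T_tr = 217 × 2230 / 373.1 = 1297 J/K.
ΔS_total = (260) + (1297) = 1560 J/K.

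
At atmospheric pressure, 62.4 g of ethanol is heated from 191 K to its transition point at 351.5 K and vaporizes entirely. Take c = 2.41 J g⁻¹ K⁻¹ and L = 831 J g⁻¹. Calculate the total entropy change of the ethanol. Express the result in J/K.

Warming step: ΔS₁ = m c ln(T_tr/T_i) = 62.4 × 2.41 × ln(351.5/191) = 91.72 J/K.
Phase change: ΔS₂ = +mL/T_tr = 62.4 × 831 / 351.5 = 147.5 J/K.
ΔS_total = (91.72) + (147.5) = 239 J/K.

ΔS = 239 J/K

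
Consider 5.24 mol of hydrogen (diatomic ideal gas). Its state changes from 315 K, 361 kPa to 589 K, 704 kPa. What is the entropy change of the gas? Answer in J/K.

ΔS = 66.3 J/K

ΔS = nC_p ln(T₂/T₁) − nR ln(P₂/P₁), with C_p = 7R/2 = 29.1 J mol⁻¹ K⁻¹ for a diatomic ideal gas.
ΔS = 5.24 × [29.1 × ln(589/315) − 8.314 × ln(704/361)] = 66.3 J/K.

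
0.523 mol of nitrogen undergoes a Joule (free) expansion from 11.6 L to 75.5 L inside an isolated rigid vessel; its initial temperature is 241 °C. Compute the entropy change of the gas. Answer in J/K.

ΔS_gas = 8.14 J/K

For an ideal gas in free expansion Q = 0 and W = 0, so T is unchanged.
Entropy is a state function; using a reversible isothermal path, ΔS_gas = nR ln(V₂/V₁) = 0.523 × 8.314 × ln(75.5/11.6) = 8.14 J/K.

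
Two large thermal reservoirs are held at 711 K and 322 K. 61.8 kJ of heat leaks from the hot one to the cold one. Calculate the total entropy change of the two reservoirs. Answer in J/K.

ΔS_hot = −Q/T_H = −61800/711 = -86.92 J/K and ΔS_cold = +Q/T_C = 61800/322 = 191.9 J/K.
ΔS_total = -86.92 + 191.9 = 105 J/K, positive as the second law requires.

ΔS_total = 105 J/K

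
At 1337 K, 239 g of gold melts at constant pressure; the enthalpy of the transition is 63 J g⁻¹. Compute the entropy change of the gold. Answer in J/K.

ΔS = 11.3 J/K

Heat absorbed by the substance: Q = mL = 239 × 63 = 15057 J.
At constant T, ΔS = Q_rev/T = 15057 / 1337 = 11.3 J/K.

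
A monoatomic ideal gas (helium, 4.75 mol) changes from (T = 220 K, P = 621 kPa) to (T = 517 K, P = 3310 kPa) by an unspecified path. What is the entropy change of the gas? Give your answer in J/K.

ΔS = nC_p ln(T₂/T₁) − nR ln(P₂/P₁), with C_p = 5R/2 = 20.79 J mol⁻¹ K⁻¹ for a monoatomic ideal gas.
ΔS = 4.75 × [20.79 × ln(517/220) − 8.314 × ln(3310/621)] = 18.3 J/K.

ΔS = 18.3 J/K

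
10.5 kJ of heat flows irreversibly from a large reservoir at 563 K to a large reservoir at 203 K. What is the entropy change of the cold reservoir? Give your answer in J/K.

ΔS_cold = 51.7 J/K

The cold reservoir gains heat Q, so ΔS_cold = +Q/T_C = 10500/203 = 51.7 J/K.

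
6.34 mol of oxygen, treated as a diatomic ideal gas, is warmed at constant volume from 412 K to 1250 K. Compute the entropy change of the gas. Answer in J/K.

At constant volume, ΔS = nC_V ln(T₂/T₁) with C_V = 5R/2 = 20.79 J mol⁻¹ K⁻¹.
ΔS = 6.34 × 20.79 × ln(1250/412) = 146 J/K.

ΔS = 146 J/K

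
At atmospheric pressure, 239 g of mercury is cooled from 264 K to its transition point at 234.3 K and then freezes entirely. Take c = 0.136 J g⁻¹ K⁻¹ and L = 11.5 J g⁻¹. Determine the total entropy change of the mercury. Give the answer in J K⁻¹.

ΔS = -15.6 J/K

Cooling step: ΔS₁ = m c ln(T_tr/T_i) = 239 × 0.136 × ln(234.3/264) = -3.879 J/K.
Phase change: ΔS₂ = −mL/T_tr = −239 × 11.5 / 234.3 = -11.73 J/K.
ΔS_total = (-3.879) + (-11.73) = -15.6 J/K.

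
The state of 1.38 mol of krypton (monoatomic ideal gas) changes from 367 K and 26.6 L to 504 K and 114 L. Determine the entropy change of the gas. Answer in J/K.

ΔS = 22.2 J/K

Entropy is a state function: ΔS = nC_V ln(T₂/T₁) + nR ln(V₂/V₁), with C_V = 3R/2 = 12.47 J mol⁻¹ K⁻¹ for a monoatomic ideal gas.
ΔS = 1.38 × [12.47 × ln(504/367) + 8.314 × ln(114/26.6)] = 22.2 J/K.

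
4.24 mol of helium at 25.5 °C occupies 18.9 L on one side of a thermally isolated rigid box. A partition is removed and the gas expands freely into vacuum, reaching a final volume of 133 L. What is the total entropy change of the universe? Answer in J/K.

No heat is exchanged and no work is done, so the ideal-gas temperature stays constant.
Entropy is a state function; using a reversible isothermal path, ΔS_gas = nR ln(V₂/V₁) = 4.24 × 8.314 × ln(133/18.9) = 68.8 J/K.
The insulated surroundings exchange no heat, so ΔS_surr = 0 and ΔS_universe = ΔS_gas.

ΔS_universe = 68.8 J/K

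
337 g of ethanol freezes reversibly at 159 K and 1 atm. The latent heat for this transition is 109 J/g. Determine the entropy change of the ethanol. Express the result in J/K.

Heat released by the substance: Q = −mL = −337 × 109 = −36733 J.
At constant T, ΔS = Q_rev/T = −36733 / 159 = -231 J/K.

ΔS = -231 J/K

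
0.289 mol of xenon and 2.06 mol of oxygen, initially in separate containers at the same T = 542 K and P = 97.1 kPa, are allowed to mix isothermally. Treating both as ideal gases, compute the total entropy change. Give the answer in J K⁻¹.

ΔS_mix = 7.28 J/K

Mole fractions: x_A = 0.289/2.35 = 0.123, x_B = 0.877.
ΔS_mix = −R(n_A ln x_A + n_B ln x_B) = −8.314 × (0.289 ln 0.123 + 2.06 ln 0.877) = 7.28 J/K.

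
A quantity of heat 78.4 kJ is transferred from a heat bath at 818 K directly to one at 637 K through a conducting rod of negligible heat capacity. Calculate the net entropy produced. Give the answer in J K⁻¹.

ΔS_total = 27.2 J/K

ΔS_hot = −Q/T_H = −78400/818 = -95.844 J/K and ΔS_cold = +Q/T_C = 78400/637 = 123.08 J/K.
ΔS_total = -95.844 + 123.08 = 27.2 J/K, positive as the second law requires.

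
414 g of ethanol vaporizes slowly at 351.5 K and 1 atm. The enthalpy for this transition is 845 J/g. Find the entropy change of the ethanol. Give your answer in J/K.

Heat absorbed by the substance: Q = mL = 414 × 845 = 349830 J.
At constant T, ΔS = Q_rev/T = 349830 / 351.5 = 995 J/K.

ΔS = 995 J/K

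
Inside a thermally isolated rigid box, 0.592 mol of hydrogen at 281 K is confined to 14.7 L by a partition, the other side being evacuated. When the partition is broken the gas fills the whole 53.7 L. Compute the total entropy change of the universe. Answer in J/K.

No heat is exchanged and no work is done, so the ideal-gas temperature stays constant.
Entropy is a state function; using a reversible isothermal path, ΔS_gas = nR ln(V₂/V₁) = 0.592 × 8.314 × ln(53.7/14.7) = 6.38 J/K.
The insulated surroundings exchange no heat, so ΔS_surr = 0 and ΔS_universe = ΔS_gas.

ΔS_universe = 6.38 J/K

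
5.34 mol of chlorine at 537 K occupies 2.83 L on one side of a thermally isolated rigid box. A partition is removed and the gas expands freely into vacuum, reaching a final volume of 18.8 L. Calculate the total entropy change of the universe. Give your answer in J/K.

No heat is exchanged and no work is done, so the ideal-gas temperature stays constant.
Entropy is a state function; using a reversible isothermal path, ΔS_gas = nR ln(V₂/V₁) = 5.34 × 8.314 × ln(18.8/2.83) = 84.1 J/K.
The insulated surroundings exchange no heat, so ΔS_surr = 0 and ΔS_universe = ΔS_gas.

ΔS_universe = 84.1 J/K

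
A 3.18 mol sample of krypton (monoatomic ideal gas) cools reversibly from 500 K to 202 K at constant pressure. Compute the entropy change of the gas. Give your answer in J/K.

At constant pressure, ΔS = nC_p ln(T₂/T₁) with C_p = 5R/2 = 20.79 J mol⁻¹ K⁻¹.
ΔS = 3.18 × 20.79 × ln(202/500) = -59.9 J/K.

ΔS = -59.9 J/K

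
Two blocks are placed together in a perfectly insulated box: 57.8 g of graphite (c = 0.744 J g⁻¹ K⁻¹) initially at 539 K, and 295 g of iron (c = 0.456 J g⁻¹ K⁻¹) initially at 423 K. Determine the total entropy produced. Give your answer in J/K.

Energy balance: T_f = (m₁c₁T₁ + m₂c₂T₂)/(m₁c₁ + m₂c₂) = 451.1 K.
ΔS₁ = m₁c₁ ln(T_f/T₁) = 43.0032 × ln(451.1/539) = -7.656 J/K.
ΔS₂ = m₂c₂ ln(T_f/T₂) = 134.52 × ln(451.1/423) = 8.652 J/K.
ΔS_total = -7.656 + 8.652 = 0.996 J/K.

ΔS_total = 0.996 J/K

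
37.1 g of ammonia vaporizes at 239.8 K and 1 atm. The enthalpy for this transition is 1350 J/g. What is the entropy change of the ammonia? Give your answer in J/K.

ΔS = 209 J/K

Heat absorbed by the substance: Q = mL = 37.1 × 1350 = 50085 J.
At constant T, ΔS = Q_rev/T = 50085 / 239.8 = 209 J/K.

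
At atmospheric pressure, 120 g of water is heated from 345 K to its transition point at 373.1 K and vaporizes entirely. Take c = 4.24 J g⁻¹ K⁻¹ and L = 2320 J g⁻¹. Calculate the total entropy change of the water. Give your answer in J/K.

Warming step: ΔS₁ = m c ln(T_tr/T_i) = 120 × 4.24 × ln(373.1/345) = 39.84 J/K.
Phase change: ΔS₂ = +mL/T_tr = 120 × 2320 / 373.1 = 746.2 J/K.
ΔS_total = (39.84) + (746.2) = 786 J/K.

ΔS = 786 J/K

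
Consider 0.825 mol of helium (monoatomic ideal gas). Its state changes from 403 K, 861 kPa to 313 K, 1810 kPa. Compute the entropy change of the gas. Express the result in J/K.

ΔS = nC_p ln(T₂/T₁) − nR ln(P₂/P₁), with C_p = 5R/2 = 20.79 J mol⁻¹ K⁻¹ for a monoatomic ideal gas.
ΔS = 0.825 × [20.79 × ln(313/403) − 8.314 × ln(1810/861)] = -9.43 J/K.

ΔS = -9.43 J/K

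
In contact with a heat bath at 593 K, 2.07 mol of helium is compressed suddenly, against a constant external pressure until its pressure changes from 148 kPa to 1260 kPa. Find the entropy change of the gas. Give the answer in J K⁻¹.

Entropy is a state function, so ΔS_gas depends only on the end states.
For an isothermal ideal gas ΔS_gas = nR ln(P₁/P₂) = 2.07 × 8.314 × ln(148/1260) = -36.9 J/K.

ΔS_gas = -36.9 J/K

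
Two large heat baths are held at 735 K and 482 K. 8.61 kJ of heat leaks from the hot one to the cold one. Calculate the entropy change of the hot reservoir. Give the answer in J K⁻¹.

ΔS_hot = -11.7 J/K

The hot reservoir loses heat Q, so ΔS_hot = −Q/T_H = −8610/735 = -11.7 J/K.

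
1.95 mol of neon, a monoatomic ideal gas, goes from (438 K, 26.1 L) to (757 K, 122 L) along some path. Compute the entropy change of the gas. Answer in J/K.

Entropy is a state function: ΔS = nC_V ln(T₂/T₁) + nR ln(V₂/V₁), with C_V = 3R/2 = 12.47 J mol⁻¹ K⁻¹ for a monoatomic ideal gas.
ΔS = 1.95 × [12.47 × ln(757/438) + 8.314 × ln(122/26.1)] = 38.3 J/K.

ΔS = 38.3 J/K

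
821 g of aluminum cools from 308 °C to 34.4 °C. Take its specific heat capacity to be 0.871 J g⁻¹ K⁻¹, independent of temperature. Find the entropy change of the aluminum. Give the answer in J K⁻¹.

In kelvin: T₁ = 581.15 K, T₂ = 307.55 K. ΔS = ∫dQ_rev/T = m c ln(T₂/T₁) = 821 × 0.871 × ln(307.55/581.15) = -455 J/K.

ΔS = -455 J/K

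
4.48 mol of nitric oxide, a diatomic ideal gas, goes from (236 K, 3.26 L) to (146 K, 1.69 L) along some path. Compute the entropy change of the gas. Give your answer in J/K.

ΔS = -69.2 J/K

Entropy is a state function: ΔS = nC_V ln(T₂/T₁) + nR ln(V₂/V₁), with C_V = 5R/2 = 20.79 J mol⁻¹ K⁻¹ for a diatomic ideal gas.
ΔS = 4.48 × [20.79 × ln(146/236) + 8.314 × ln(1.69/3.26)] = -69.2 J/K.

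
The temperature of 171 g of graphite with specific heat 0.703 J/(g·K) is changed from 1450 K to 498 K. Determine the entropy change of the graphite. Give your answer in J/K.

ΔS = -128 J/K

ΔS = ∫dQ_rev/T = m c ln(T₂/T₁) = 171 × 0.703 × ln(498/1450) = -128 J/K.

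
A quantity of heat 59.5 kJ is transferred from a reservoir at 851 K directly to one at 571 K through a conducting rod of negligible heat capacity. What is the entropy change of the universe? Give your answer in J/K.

ΔS_total = 34.3 J/K

ΔS_hot = −Q/T_H = −59500/851 = -69.92 J/K and ΔS_cold = +Q/T_C = 59500/571 = 104.2 J/K.
ΔS_total = -69.92 + 104.2 = 34.3 J/K, positive as the second law requires.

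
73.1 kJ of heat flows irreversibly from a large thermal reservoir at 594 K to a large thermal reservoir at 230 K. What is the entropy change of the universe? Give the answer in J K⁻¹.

ΔS_total = 195 J/K

ΔS_hot = −Q/T_H = −73100/594 = -123.1 J/K and ΔS_cold = +Q/T_C = 73100/230 = 317.8 J/K.
ΔS_total = -123.1 + 317.8 = 195 J/K, positive as the second law requires.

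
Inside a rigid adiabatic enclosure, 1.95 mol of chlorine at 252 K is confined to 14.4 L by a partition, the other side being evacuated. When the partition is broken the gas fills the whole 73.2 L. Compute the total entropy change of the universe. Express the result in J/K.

ΔS_universe = 26.4 J/K

For an ideal gas in free expansion Q = 0 and W = 0, so T is unchanged.
Entropy is a state function; using a reversible isothermal path, ΔS_gas = nR ln(V₂/V₁) = 1.95 × 8.314 × ln(73.2/14.4) = 26.4 J/K.
The insulated surroundings exchange no heat, so ΔS_surr = 0 and ΔS_universe = ΔS_gas.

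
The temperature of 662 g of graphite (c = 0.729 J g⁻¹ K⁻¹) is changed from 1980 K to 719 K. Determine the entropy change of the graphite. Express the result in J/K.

ΔS = -489 J/K

ΔS = ∫dQ_rev/T = m c ln(T₂/T₁) = 662 × 0.729 × ln(719/1980) = -489 J/K.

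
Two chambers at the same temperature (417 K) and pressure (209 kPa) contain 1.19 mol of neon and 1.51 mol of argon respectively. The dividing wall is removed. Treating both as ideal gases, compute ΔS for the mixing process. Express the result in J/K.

Mole fractions: x_A = 1.19/2.7 = 0.441, x_B = 0.559.
ΔS_mix = −R(n_A ln x_A + n_B ln x_B) = −8.314 × (1.19 ln 0.441 + 1.51 ln 0.559) = 15.4 J/K.

ΔS_mix = 15.4 J/K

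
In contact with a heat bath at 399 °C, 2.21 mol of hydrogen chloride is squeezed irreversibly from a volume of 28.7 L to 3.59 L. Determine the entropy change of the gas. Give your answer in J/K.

Entropy is a state function, so ΔS_gas depends only on the end states.
For an isothermal ideal gas ΔS_gas = nR ln(V₂/V₁) = 2.21 × 8.314 × ln(3.59/28.7) = -38.2 J/K.

ΔS_gas = -38.2 J/K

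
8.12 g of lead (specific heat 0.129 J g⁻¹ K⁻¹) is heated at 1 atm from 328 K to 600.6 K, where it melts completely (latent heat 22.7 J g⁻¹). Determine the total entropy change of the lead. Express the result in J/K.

Warming step: ΔS₁ = m c ln(T_tr/T_i) = 8.12 × 0.129 × ln(600.6/328) = 0.6336 J/K.
Phase change: ΔS₂ = +mL/T_tr = 8.12 × 22.7 / 600.6 = 0.3069 J/K.
ΔS_total = (0.6336) + (0.3069) = 0.941 J/K.

ΔS = 0.941 J/K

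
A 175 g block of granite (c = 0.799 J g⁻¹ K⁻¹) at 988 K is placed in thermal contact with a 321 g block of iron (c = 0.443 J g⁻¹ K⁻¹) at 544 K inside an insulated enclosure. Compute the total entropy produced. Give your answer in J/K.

ΔS_total = 12.4 J/K

Energy balance: T_f = (m₁c₁T₁ + m₂c₂T₂)/(m₁c₁ + m₂c₂) = 764.13 K.
ΔS₁ = m₁c₁ ln(T_f/T₁) = 139.825 × ln(764.13/988) = -35.93 J/K.
ΔS₂ = m₂c₂ ln(T_f/T₂) = 142.203 × ln(764.13/544) = 48.32 J/K.
ΔS_total = -35.93 + 48.32 = 12.4 J/K.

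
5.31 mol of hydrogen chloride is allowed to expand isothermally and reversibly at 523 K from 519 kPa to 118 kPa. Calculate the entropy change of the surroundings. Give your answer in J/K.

For an isothermal ideal gas ΔS_gas = nR ln(P₁/P₂) = 5.31 × 8.314 × ln(519/118) = 65.4 J/K.
The process is reversible, so ΔS_surr = −ΔS_gas = -65.4 J/K and ΔS_universe = 0.

ΔS_surr = -65.4 J/K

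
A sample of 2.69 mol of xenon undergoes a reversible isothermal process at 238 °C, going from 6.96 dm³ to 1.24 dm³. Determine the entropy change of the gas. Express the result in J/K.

For an isothermal ideal gas ΔS_gas = nR ln(V₂/V₁) = 2.69 × 8.314 × ln(1.24/6.96) = -38.6 J/K.

ΔS_gas = -38.6 J/K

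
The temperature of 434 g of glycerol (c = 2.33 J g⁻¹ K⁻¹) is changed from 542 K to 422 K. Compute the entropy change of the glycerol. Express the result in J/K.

ΔS = -253 J/K

ΔS = ∫dQ_rev/T = m c ln(T₂/T₁) = 434 × 2.33 × ln(422/542) = -253 J/K.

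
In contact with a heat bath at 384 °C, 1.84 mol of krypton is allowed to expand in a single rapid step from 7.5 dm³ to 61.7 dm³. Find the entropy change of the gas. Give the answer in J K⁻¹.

ΔS_gas = 32.2 J/K

Entropy is a state function, so ΔS_gas depends only on the end states.
For an isothermal ideal gas ΔS_gas = nR ln(V₂/V₁) = 1.84 × 8.314 × ln(61.7/7.5) = 32.2 J/K.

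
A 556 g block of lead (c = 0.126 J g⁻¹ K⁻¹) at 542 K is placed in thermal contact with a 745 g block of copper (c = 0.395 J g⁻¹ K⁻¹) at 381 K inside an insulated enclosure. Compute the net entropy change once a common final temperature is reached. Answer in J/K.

Energy balance: T_f = (m₁c₁T₁ + m₂c₂T₂)/(m₁c₁ + m₂c₂) = 411.96 K.
ΔS₁ = m₁c₁ ln(T_f/T₁) = 70.056 × ln(411.96/542) = -19.22 J/K.
ΔS₂ = m₂c₂ ln(T_f/T₂) = 294.275 × ln(411.96/381) = 22.99 J/K.
ΔS_total = -19.22 + 22.99 = 3.77 J/K.

ΔS_total = 3.77 J/K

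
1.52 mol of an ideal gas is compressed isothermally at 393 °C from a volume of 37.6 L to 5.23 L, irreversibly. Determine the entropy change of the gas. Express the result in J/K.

Entropy is a state function, so ΔS_gas depends only on the end states.
For an isothermal ideal gas ΔS_gas = nR ln(V₂/V₁) = 1.52 × 8.314 × ln(5.23/37.6) = -24.9 J/K.

ΔS_gas = -24.9 J/K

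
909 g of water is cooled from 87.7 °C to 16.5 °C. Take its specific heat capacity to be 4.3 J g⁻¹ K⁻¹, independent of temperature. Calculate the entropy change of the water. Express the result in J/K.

ΔS = -859 J/K

In kelvin: T₁ = 360.85 K, T₂ = 289.65 K. ΔS = ∫dQ_rev/T = m c ln(T₂/T₁) = 909 × 4.3 × ln(289.65/360.85) = -859 J/K.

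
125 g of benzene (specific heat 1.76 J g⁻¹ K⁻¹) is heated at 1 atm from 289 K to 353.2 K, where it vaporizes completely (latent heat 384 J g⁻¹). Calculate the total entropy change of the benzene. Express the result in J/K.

Warming step: ΔS₁ = m c ln(T_tr/T_i) = 125 × 1.76 × ln(353.2/289) = 44.13 J/K.
Phase change: ΔS₂ = +mL/T_tr = 125 × 384 / 353.2 = 135.9 J/K.
ΔS_total = (44.13) + (135.9) = 180 J/K.

ΔS = 180 J/K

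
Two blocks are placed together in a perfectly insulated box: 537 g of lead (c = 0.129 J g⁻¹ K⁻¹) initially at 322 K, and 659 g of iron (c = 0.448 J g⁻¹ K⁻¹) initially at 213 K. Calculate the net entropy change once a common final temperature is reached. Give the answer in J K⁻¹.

ΔS_total = 5.2 J/K

Energy balance: T_f = (m₁c₁T₁ + m₂c₂T₂)/(m₁c₁ + m₂c₂) = 233.72 K.
ΔS₁ = m₁c₁ ln(T_f/T₁) = 69.273 × ln(233.72/322) = -22.2 J/K.
ΔS₂ = m₂c₂ ln(T_f/T₂) = 295.232 × ln(233.72/213) = 27.4 J/K.
ΔS_total = -22.2 + 27.4 = 5.2 J/K.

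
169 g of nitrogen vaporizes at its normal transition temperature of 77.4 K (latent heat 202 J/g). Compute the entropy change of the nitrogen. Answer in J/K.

ΔS = 441 J/K

Heat absorbed by the substance: Q = mL = 169 × 202 = 34138 J.
At constant T, ΔS = Q_rev/T = 34138 / 77.4 = 441 J/K.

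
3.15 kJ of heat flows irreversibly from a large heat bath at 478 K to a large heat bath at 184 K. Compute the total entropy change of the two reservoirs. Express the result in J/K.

ΔS_hot = −Q/T_H = −3150/478 = -6.59 J/K and ΔS_cold = +Q/T_C = 3150/184 = 17.12 J/K.
ΔS_total = -6.59 + 17.12 = 10.5 J/K, positive as the second law requires.

ΔS_total = 10.5 J/K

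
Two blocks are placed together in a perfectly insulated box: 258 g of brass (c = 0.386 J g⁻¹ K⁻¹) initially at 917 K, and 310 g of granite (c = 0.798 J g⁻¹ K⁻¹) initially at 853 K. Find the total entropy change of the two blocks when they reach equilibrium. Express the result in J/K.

ΔS_total = 0.188 J/K

Energy balance: T_f = (m₁c₁T₁ + m₂c₂T₂)/(m₁c₁ + m₂c₂) = 871.37 K.
ΔS₁ = m₁c₁ ln(T_f/T₁) = 99.588 × ln(871.37/917) = -5.083 J/K.
ΔS₂ = m₂c₂ ln(T_f/T₂) = 247.38 × ln(871.37/853) = 5.271 J/K.
ΔS_total = -5.083 + 5.271 = 0.188 J/K.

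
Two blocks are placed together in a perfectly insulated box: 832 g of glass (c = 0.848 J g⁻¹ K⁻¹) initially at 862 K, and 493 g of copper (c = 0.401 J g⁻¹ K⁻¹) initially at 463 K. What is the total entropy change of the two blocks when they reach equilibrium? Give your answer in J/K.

Energy balance: T_f = (m₁c₁T₁ + m₂c₂T₂)/(m₁c₁ + m₂c₂) = 774.67 K.
ΔS₁ = m₁c₁ ln(T_f/T₁) = 705.536 × ln(774.67/862) = -75.36 J/K.
ΔS₂ = m₂c₂ ln(T_f/T₂) = 197.693 × ln(774.67/463) = 101.8 J/K.
ΔS_total = -75.36 + 101.8 = 26.4 J/K.

ΔS_total = 26.4 J/K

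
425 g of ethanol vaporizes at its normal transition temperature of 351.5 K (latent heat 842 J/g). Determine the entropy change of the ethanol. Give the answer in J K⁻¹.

Heat absorbed by the substance: Q = mL = 425 × 842 = 357850 J.
At constant T, ΔS = Q_rev/T = 357850 / 351.5 = 1020 J/K.

ΔS = 1020 J/K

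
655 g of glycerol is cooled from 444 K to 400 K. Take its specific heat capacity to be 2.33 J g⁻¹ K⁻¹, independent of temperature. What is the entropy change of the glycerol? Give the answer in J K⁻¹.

ΔS = -159 J/K

ΔS = ∫dQ_rev/T = m c ln(T₂/T₁) = 655 × 2.33 × ln(400/444) = -159 J/K.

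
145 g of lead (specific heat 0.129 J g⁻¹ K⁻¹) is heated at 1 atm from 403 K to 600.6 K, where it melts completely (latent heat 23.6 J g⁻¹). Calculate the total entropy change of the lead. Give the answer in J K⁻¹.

Warming step: ΔS₁ = m c ln(T_tr/T_i) = 145 × 0.129 × ln(600.6/403) = 7.463 J/K.
Phase change: ΔS₂ = +mL/T_tr = 145 × 23.6 / 600.6 = 5.698 J/K.
ΔS_total = (7.463) + (5.698) = 13.2 J/K.

ΔS = 13.2 J/K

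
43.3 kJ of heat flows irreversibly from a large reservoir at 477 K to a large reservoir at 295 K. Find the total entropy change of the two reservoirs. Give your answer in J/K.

ΔS_total = 56 J/K

ΔS_hot = −Q/T_H = −43300/477 = -90.78 J/K and ΔS_cold = +Q/T_C = 43300/295 = 146.8 J/K.
ΔS_total = -90.78 + 146.8 = 56 J/K, positive as the second law requires.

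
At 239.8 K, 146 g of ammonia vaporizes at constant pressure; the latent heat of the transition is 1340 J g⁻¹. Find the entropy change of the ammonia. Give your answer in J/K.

Heat absorbed by the substance: Q = mL = 146 × 1340 = 195640 J.
At constant T, ΔS = Q_rev/T = 195640 / 239.8 = 816 J/K.

ΔS = 816 J/K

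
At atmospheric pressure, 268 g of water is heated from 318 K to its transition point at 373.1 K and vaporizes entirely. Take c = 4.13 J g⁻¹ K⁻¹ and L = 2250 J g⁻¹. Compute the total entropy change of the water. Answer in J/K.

Warming step: ΔS₁ = m c ln(T_tr/T_i) = 268 × 4.13 × ln(373.1/318) = 176.9 J/K.
Phase change: ΔS₂ = +mL/T_tr = 268 × 2250 / 373.1 = 1616 J/K.
ΔS_total = (176.9) + (1616) = 1790 J/K.

ΔS = 1790 J/K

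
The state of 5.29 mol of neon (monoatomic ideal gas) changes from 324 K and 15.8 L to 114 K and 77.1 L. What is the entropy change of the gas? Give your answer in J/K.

Entropy is a state function: ΔS = nC_V ln(T₂/T₁) + nR ln(V₂/V₁), with C_V = 3R/2 = 12.47 J mol⁻¹ K⁻¹ for a monoatomic ideal gas.
ΔS = 5.29 × [12.47 × ln(114/324) + 8.314 × ln(77.1/15.8)] = 0.804 J/K.

ΔS = 0.804 J/K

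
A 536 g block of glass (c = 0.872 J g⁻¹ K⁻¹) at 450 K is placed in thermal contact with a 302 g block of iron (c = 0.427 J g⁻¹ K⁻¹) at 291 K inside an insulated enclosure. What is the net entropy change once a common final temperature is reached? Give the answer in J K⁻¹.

ΔS_total = 8.82 J/K

Energy balance: T_f = (m₁c₁T₁ + m₂c₂T₂)/(m₁c₁ + m₂c₂) = 415.62 K.
ΔS₁ = m₁c₁ ln(T_f/T₁) = 467.392 × ln(415.62/450) = -37.149 J/K.
ΔS₂ = m₂c₂ ln(T_f/T₂) = 128.954 × ln(415.62/291) = 45.965 J/K.
ΔS_total = -37.149 + 45.965 = 8.82 J/K.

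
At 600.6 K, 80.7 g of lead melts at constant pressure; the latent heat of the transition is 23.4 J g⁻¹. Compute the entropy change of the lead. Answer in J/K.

Heat absorbed by the substance: Q = mL = 80.7 × 23.4 = 1888.38 J.
At constant T, ΔS = Q_rev/T = 1888.38 / 600.6 = 3.14 J/K.

ΔS = 3.14 J/K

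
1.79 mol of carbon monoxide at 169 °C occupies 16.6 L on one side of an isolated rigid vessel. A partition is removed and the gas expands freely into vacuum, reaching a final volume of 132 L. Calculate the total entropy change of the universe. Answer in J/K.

ΔS_universe = 30.9 J/K

For an ideal gas in free expansion Q = 0 and W = 0, so T is unchanged.
Entropy is a state function; using a reversible isothermal path, ΔS_gas = nR ln(V₂/V₁) = 1.79 × 8.314 × ln(132/16.6) = 30.9 J/K.
The insulated surroundings exchange no heat, so ΔS_surr = 0 and ΔS_universe = ΔS_gas.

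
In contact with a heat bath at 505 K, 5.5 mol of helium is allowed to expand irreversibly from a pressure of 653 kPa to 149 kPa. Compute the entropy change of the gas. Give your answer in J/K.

Entropy is a state function, so ΔS_gas depends only on the end states.
For an isothermal ideal gas ΔS_gas = nR ln(P₁/P₂) = 5.5 × 8.314 × ln(653/149) = 67.6 J/K.

ΔS_gas = 67.6 J/K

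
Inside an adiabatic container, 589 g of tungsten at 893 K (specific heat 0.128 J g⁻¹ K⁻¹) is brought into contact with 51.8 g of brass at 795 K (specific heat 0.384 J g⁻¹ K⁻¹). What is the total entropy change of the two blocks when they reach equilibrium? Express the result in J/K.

ΔS_total = 0.104 J/K

Energy balance: T_f = (m₁c₁T₁ + m₂c₂T₂)/(m₁c₁ + m₂c₂) = 872.54 K.
ΔS₁ = m₁c₁ ln(T_f/T₁) = 75.392 × ln(872.54/893) = -1.747 J/K.
ΔS₂ = m₂c₂ ln(T_f/T₂) = 19.8912 × ln(872.54/795) = 1.851 J/K.
ΔS_total = -1.747 + 1.851 = 0.104 J/K.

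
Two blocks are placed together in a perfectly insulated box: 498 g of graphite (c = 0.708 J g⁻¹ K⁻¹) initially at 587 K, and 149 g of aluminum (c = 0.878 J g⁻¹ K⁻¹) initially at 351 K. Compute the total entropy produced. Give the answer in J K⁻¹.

ΔS_total = 11.6 J/K

Energy balance: T_f = (m₁c₁T₁ + m₂c₂T₂)/(m₁c₁ + m₂c₂) = 523.13 K.
ΔS₁ = m₁c₁ ln(T_f/T₁) = 352.584 × ln(523.13/587) = -40.61 J/K.
ΔS₂ = m₂c₂ ln(T_f/T₂) = 130.822 × ln(523.13/351) = 52.2 J/K.
ΔS_total = -40.61 + 52.2 = 11.6 J/K.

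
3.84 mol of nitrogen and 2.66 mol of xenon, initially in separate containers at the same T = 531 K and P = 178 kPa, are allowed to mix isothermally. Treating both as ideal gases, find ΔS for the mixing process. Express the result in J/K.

Mole fractions: x_A = 3.84/6.5 = 0.591, x_B = 0.409.
ΔS_mix = −R(n_A ln x_A + n_B ln x_B) = −8.314 × (3.84 ln 0.591 + 2.66 ln 0.409) = 36.6 J/K.

ΔS_mix = 36.6 J/K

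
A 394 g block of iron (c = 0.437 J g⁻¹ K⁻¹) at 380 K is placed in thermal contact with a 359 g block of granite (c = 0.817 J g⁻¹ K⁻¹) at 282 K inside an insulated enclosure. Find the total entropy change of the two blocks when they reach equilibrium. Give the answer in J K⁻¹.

ΔS_total = 4.94 J/K

Energy balance: T_f = (m₁c₁T₁ + m₂c₂T₂)/(m₁c₁ + m₂c₂) = 318.25 K.
ΔS₁ = m₁c₁ ln(T_f/T₁) = 172.178 × ln(318.25/380) = -30.53 J/K.
ΔS₂ = m₂c₂ ln(T_f/T₂) = 293.303 × ln(318.25/282) = 35.47 J/K.
ΔS_total = -30.53 + 35.47 = 4.94 J/K.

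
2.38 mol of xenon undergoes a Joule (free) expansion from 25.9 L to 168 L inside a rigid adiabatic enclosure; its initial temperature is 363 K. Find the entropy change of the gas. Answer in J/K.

ΔS_gas = 37 J/K

For an ideal gas in free expansion Q = 0 and W = 0, so T is unchanged.
Entropy is a state function; using a reversible isothermal path, ΔS_gas = nR ln(V₂/V₁) = 2.38 × 8.314 × ln(168/25.9) = 37 J/K.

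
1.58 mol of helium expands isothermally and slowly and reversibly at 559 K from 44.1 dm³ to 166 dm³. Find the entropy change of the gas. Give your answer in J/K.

For an isothermal ideal gas ΔS_gas = nR ln(V₂/V₁) = 1.58 × 8.314 × ln(166/44.1) = 17.4 J/K.

ΔS_gas = 17.4 J/K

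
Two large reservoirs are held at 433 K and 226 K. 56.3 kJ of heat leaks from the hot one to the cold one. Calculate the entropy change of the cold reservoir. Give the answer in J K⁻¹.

The cold reservoir gains heat Q, so ΔS_cold = +Q/T_C = 56300/226 = 249 J/K.

ΔS_cold = 249 J/K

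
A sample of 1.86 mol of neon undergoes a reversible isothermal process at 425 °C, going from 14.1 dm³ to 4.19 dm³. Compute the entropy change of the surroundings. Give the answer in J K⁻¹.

For an isothermal ideal gas ΔS_gas = nR ln(V₂/V₁) = 1.86 × 8.314 × ln(4.19/14.1) = -18.8 J/K.
The process is reversible, so ΔS_surr = −ΔS_gas = 18.8 J/K and ΔS_universe = 0.

ΔS_surr = 18.8 J/K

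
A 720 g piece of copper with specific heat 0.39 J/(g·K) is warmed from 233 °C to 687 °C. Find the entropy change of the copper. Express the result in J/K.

ΔS = 180 J/K

In kelvin: T₁ = 506.15 K, T₂ = 960.15 K. ΔS = ∫dQ_rev/T = m c ln(T₂/T₁) = 720 × 0.39 × ln(960.15/506.15) = 180 J/K.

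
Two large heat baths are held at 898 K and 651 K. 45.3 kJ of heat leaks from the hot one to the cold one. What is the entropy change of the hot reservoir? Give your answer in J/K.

The hot reservoir loses heat Q, so ΔS_hot = −Q/T_H = −45300/898 = -50.4 J/K.

ΔS_hot = -50.4 J/K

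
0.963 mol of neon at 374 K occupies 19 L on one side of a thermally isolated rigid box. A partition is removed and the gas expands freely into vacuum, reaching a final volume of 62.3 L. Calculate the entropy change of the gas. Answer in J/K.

ΔS_gas = 9.51 J/K

For an ideal gas in free expansion Q = 0 and W = 0, so T is unchanged.
Entropy is a state function; using a reversible isothermal path, ΔS_gas = nR ln(V₂/V₁) = 0.963 × 8.314 × ln(62.3/19) = 9.51 J/K.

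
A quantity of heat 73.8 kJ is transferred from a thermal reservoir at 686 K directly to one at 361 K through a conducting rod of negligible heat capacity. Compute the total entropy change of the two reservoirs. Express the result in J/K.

ΔS_hot = −Q/T_H = −73800/686 = -107.58 J/K and ΔS_cold = +Q/T_C = 73800/361 = 204.43 J/K.
ΔS_total = -107.58 + 204.43 = 96.9 J/K, positive as the second law requires.

ΔS_total = 96.9 J/K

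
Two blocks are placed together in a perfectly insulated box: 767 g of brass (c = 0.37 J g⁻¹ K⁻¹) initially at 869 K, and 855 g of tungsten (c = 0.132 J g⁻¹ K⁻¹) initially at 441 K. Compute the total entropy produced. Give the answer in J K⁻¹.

Energy balance: T_f = (m₁c₁T₁ + m₂c₂T₂)/(m₁c₁ + m₂c₂) = 747.22 K.
ΔS₁ = m₁c₁ ln(T_f/T₁) = 283.79 × ln(747.22/869) = -42.85 J/K.
ΔS₂ = m₂c₂ ln(T_f/T₂) = 112.86 × ln(747.22/441) = 59.51 J/K.
ΔS_total = -42.85 + 59.51 = 16.7 J/K.

ΔS_total = 16.7 J/K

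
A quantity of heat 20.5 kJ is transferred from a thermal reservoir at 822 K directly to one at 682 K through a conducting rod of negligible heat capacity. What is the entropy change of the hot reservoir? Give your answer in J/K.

ΔS_hot = -24.9 J/K

The hot reservoir loses heat Q, so ΔS_hot = −Q/T_H = −20500/822 = -24.9 J/K.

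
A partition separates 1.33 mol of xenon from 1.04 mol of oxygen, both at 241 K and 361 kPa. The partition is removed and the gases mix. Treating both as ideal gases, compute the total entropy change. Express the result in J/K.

Mole fractions: x_A = 1.33/2.37 = 0.561, x_B = 0.439.
ΔS_mix = −R(n_A ln x_A + n_B ln x_B) = −8.314 × (1.33 ln 0.561 + 1.04 ln 0.439) = 13.5 J/K.

ΔS_mix = 13.5 J/K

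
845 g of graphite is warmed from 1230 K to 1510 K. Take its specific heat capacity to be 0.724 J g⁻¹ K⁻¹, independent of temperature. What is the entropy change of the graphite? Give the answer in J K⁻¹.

ΔS = ∫dQ_rev/T = m c ln(T₂/T₁) = 845 × 0.724 × ln(1510/1230) = 125 J/K.

ΔS = 125 J/K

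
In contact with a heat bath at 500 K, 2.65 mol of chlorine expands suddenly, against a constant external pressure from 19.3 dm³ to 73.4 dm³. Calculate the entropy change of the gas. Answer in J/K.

Entropy is a state function, so ΔS_gas depends only on the end states.
For an isothermal ideal gas ΔS_gas = nR ln(V₂/V₁) = 2.65 × 8.314 × ln(73.4/19.3) = 29.4 J/K.

ΔS_gas = 29.4 J/K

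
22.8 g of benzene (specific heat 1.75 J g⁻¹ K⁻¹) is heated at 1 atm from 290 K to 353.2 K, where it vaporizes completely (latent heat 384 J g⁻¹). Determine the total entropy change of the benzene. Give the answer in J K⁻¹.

Warming step: ΔS₁ = m c ln(T_tr/T_i) = 22.8 × 1.75 × ln(353.2/290) = 7.866 J/K.
Phase change: ΔS₂ = +mL/T_tr = 22.8 × 384 / 353.2 = 24.79 J/K.
ΔS_total = (7.866) + (24.79) = 32.7 J/K.

ΔS = 32.7 J/K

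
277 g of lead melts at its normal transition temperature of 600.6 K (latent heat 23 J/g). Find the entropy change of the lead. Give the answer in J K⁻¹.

Heat absorbed by the substance: Q = mL = 277 × 23 = 6371 J.
At constant T, ΔS = Q_rev/T = 6371 / 600.6 = 10.6 J/K.

ΔS = 10.6 J/K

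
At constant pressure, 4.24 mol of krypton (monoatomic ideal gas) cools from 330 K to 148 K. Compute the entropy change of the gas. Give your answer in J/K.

ΔS = -70.7 J/K

At constant pressure, ΔS = nC_p ln(T₂/T₁) with C_p = 5R/2 = 20.79 J mol⁻¹ K⁻¹.
ΔS = 4.24 × 20.79 × ln(148/330) = -70.7 J/K.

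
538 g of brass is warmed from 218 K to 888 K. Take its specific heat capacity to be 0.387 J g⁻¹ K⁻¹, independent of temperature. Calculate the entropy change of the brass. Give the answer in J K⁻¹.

ΔS = ∫dQ_rev/T = m c ln(T₂/T₁) = 538 × 0.387 × ln(888/218) = 292 J/K.

ΔS = 292 J/K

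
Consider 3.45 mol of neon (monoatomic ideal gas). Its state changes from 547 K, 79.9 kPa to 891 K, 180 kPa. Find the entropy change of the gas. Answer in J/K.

ΔS = 11.7 J/K

ΔS = nC_p ln(T₂/T₁) − nR ln(P₂/P₁), with C_p = 5R/2 = 20.79 J mol⁻¹ K⁻¹ for a monoatomic ideal gas.
ΔS = 3.45 × [20.79 × ln(891/547) − 8.314 × ln(180/79.9)] = 11.7 J/K.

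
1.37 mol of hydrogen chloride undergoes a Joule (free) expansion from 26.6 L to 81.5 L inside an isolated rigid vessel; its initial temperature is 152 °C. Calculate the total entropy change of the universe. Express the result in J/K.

No heat is exchanged and no work is done, so the ideal-gas temperature stays constant.
Entropy is a state function; using a reversible isothermal path, ΔS_gas = nR ln(V₂/V₁) = 1.37 × 8.314 × ln(81.5/26.6) = 12.8 J/K.
The insulated surroundings exchange no heat, so ΔS_surr = 0 and ΔS_universe = ΔS_gas.

ΔS_universe = 12.8 J/K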